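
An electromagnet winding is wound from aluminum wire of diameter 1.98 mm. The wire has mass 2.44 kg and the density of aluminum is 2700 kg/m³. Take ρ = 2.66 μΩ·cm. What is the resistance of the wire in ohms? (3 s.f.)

2.54 Ω

ρ = 2.66 μΩ·cm = 2.66×10^-8 Ω·m
A = π(d/2)² = π(9.9000e-04 m)² = 3.0791e-06 m²
L = m/(density·A) = 2.44/(2700×3.0791e-06) = 293.5 m
R = ρL/A = (2.66×10^-8)(293.5)/(3.0791e-06) = 2.54 Ω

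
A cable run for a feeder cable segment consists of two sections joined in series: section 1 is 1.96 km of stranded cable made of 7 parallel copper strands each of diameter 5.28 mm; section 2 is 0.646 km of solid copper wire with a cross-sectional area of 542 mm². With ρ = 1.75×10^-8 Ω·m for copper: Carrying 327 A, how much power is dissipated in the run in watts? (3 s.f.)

26200 W

Section 1: A_strand = π(2.6400e-03)² = 2.190e-05 m²; R₁ = ρL/(N·A_s) = (1.75×10^-8)(1960)/(7×2.190e-05) = 0.2238 Ω
Section 2: A = 542 mm² = 5.420e-04 m²
R₂ = (1.75×10^-8)(646)/(5.420e-04) = 0.02086 Ω
R = R₁ + R₂ = 0.2446 Ω
P = I²R = (327)² × 0.2446 = 26200 W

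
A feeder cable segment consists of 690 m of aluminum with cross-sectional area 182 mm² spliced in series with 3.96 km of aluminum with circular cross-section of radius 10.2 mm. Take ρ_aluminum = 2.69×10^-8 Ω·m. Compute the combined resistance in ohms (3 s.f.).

Segment 1: A = 182 mm² = 1.820e-04 m²
R₁ = ρL/A = (2.69×10^-8)(690)/(1.820e-04) = 0.102 Ω
Segment 2: A = πr² = π(1.0200e-02 m)² = 3.269e-04 m²
R₂ = (2.69×10^-8)(3960)/(3.269e-04) = 0.3259 Ω
R = R₁ + R₂ = 0.428 Ω

0.428 Ω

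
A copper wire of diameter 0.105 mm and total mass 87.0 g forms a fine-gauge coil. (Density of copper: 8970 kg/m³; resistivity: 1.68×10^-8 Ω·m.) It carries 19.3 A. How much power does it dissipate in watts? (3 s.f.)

8.09×10^5 W

A = π(d/2)² = π(5.2500e-05 m)² = 8.6590e-09 m²
L = m/(density·A) = 0.087/(8970×8.6590e-09) = 1120 m
R = ρL/A = (1.68×10^-8)(1120)/(8.6590e-09) = 2173 Ω
P = I²R = (19.3)² × 2173 = 8.09×10^5 W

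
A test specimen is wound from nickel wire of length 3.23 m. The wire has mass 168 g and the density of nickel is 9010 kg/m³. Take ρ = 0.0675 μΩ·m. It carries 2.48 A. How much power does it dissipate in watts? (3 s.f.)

ρ = 0.0675 μΩ·m = 6.75×10^-8 Ω·m
A = m/(density·L) = 0.168/(9010×3.23) = 5.7727e-06 m²
R = ρL/A = (6.75×10^-8)(3.23)/(5.7727e-06) = 0.03777 Ω
P = I²R = (2.48)² × 0.03777 = 0.232 W

0.232 W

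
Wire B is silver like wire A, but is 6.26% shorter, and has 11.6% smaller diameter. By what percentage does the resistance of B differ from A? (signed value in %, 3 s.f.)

20.0%

R ∝ L/d², so R_B/R_A = (1 − 6.26/100) × (1 − 11.6/100)⁻²
= 0.9374 × 1.28 = 1.2
(R_B − R_A)/R_A = 1.2 − 1 = 20.0%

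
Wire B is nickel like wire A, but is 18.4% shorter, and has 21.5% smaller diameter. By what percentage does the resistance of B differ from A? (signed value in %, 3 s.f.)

R ∝ L/d², so R_B/R_A = (1 − 18.4/100) × (1 − 21.5/100)⁻²
= 0.816 × 1.623 = 1.324
(R_B − R_A)/R_A = 1.324 − 1 = 32.4%

32.4%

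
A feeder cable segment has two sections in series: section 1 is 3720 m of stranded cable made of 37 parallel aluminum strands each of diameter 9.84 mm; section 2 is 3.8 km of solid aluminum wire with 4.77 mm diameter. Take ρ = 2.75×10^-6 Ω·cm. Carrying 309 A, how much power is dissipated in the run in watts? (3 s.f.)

5.62×10^5 W

ρ = 2.75×10^-6 Ω·cm = 2.75×10^-8 Ω·m
Section 1: A_strand = π(4.9200e-03)² = 7.605e-05 m²; R₁ = ρL/(N·A_s) = (2.75×10^-8)(3720)/(37×7.605e-05) = 0.03636 Ω
Section 2: A = π(d/2)² = π(2.3850e-03 m)² = 1.787e-05 m²
R₂ = (2.75×10^-8)(3800)/(1.787e-05) = 5.848 Ω
R = R₁ + R₂ = 5.884 Ω
P = I²R = (309)² × 5.884 = 5.62×10^5 W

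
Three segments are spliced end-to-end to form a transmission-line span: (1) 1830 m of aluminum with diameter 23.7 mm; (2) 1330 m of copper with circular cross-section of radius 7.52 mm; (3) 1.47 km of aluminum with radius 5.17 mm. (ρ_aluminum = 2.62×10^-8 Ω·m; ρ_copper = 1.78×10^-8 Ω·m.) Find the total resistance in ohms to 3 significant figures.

Seg 1: A = π(d/2)² = π(1.1850e-02 m)² = 4.412e-04 m²
R_1 = (2.62×10^-8)(1830)/(4.412e-04) = 0.1087 Ω
Seg 2: A = πr² = π(7.5200e-03 m)² = 1.777e-04 m²
R_2 = (1.78×10^-8)(1330)/(1.777e-04) = 0.1333 Ω
Seg 3: A = πr² = π(5.1700e-03 m)² = 8.397e-05 m²
R_3 = (2.62×10^-8)(1470)/(8.397e-05) = 0.4587 Ω
R_total = R_1 + R_2 + R_3 = 0.701 Ω

0.701 Ω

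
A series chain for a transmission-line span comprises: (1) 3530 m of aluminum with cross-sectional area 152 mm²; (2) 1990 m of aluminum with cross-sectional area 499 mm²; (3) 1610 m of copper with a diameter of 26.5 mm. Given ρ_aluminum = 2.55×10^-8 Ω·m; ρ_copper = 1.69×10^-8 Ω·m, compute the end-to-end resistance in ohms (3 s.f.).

Seg 1: A = 152 mm² = 1.520e-04 m²
R_1 = (2.55×10^-8)(3530)/(1.520e-04) = 0.5922 Ω
Seg 2: A = 499 mm² = 4.990e-04 m²
R_2 = (2.55×10^-8)(1990)/(4.990e-04) = 0.1017 Ω
Seg 3: A = π(d/2)² = π(1.3250e-02 m)² = 5.515e-04 m²
R_3 = (1.69×10^-8)(1610)/(5.515e-04) = 0.04933 Ω
R_total = R_1 + R_2 + R_3 = 0.743 Ω

0.743 Ω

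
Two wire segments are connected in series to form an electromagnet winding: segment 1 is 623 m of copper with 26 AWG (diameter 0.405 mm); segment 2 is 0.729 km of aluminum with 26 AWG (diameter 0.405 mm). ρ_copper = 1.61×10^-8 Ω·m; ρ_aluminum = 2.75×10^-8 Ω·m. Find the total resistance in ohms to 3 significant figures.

Segment 1: A = π(0.405/2 mm)² = π(2.0250e-04 m)² = 1.288e-07 m²
R₁ = ρL/A = (1.61×10^-8)(623)/(1.288e-07) = 77.86 Ω
R₂ = (2.75×10^-8)(729)/(1.288e-07) = 155.6 Ω
R = R₁ + R₂ = 233 Ω

233 Ω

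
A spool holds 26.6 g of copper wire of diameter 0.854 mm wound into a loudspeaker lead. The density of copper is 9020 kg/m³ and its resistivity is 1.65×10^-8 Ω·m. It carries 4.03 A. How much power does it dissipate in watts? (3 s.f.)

A = π(d/2)² = π(4.2700e-04 m)² = 5.7280e-07 m²
L = m/(density·A) = 0.0266/(9020×5.7280e-07) = 5.148 m
R = ρL/A = (1.65×10^-8)(5.148)/(5.7280e-07) = 0.1483 Ω
P = I²R = (4.03)² × 0.1483 = 2.41 W

2.41 W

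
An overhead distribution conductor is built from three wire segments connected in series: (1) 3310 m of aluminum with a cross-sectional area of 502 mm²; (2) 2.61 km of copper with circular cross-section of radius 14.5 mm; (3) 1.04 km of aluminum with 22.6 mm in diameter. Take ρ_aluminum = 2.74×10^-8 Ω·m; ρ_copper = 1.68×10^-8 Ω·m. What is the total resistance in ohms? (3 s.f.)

Seg 1: A = 502 mm² = 5.020e-04 m²
R_1 = (2.74×10^-8)(3310)/(5.020e-04) = 0.1807 Ω
Seg 2: A = πr² = π(1.4500e-02 m)² = 6.605e-04 m²
R_2 = (1.68×10^-8)(2610)/(6.605e-04) = 0.06638 Ω
Seg 3: A = π(d/2)² = π(1.1300e-02 m)² = 4.011e-04 m²
R_3 = (2.74×10^-8)(1040)/(4.011e-04) = 0.07104 Ω
R_total = R_1 + R_2 + R_3 = 0.318 Ω

0.318 Ω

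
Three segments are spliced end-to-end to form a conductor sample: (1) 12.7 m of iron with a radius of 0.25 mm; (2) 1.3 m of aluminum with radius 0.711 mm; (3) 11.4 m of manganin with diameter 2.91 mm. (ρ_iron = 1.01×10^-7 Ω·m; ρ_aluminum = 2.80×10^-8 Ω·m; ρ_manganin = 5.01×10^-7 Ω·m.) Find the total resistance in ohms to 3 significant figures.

7.41 Ω

Seg 1: A = πr² = π(2.5000e-04 m)² = 1.963e-07 m²
R_1 = (1.01×10^-7)(12.7)/(1.963e-07) = 6.533 Ω
Seg 2: A = πr² = π(7.1100e-04 m)² = 1.588e-06 m²
R_2 = (2.80×10^-8)(1.3)/(1.588e-06) = 0.02292 Ω
Seg 3: A = π(d/2)² = π(1.4550e-03 m)² = 6.651e-06 m²
R_3 = (5.01×10^-7)(11.4)/(6.651e-06) = 0.8587 Ω
R_total = R_1 + R_2 + R_3 = 7.41 Ω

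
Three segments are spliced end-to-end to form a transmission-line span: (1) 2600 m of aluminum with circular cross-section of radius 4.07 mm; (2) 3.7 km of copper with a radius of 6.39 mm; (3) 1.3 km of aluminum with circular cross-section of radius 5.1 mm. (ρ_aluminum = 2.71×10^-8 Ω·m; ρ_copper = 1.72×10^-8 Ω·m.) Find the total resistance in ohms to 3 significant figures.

2.28 Ω

Seg 1: A = πr² = π(4.0700e-03 m)² = 5.204e-05 m²
R_1 = (2.71×10^-8)(2600)/(5.204e-05) = 1.354 Ω
Seg 2: A = πr² = π(6.3900e-03 m)² = 1.283e-04 m²
R_2 = (1.72×10^-8)(3700)/(1.283e-04) = 0.4961 Ω
Seg 3: A = πr² = π(5.1000e-03 m)² = 8.171e-05 m²
R_3 = (2.71×10^-8)(1300)/(8.171e-05) = 0.4311 Ω
R_total = R_1 + R_2 + R_3 = 2.28 Ω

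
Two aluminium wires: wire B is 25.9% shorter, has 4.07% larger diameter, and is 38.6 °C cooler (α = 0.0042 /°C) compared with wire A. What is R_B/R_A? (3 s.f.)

0.573

R ∝ ρL/d² with ρ ∝ (1+αΔT), so R_B/R_A = (1 − 25.9/100) × (1 + 4.07/100)⁻² × (1 − 0.0042×38.6)
= 0.741 × 0.9233 × 0.8379 = 0.573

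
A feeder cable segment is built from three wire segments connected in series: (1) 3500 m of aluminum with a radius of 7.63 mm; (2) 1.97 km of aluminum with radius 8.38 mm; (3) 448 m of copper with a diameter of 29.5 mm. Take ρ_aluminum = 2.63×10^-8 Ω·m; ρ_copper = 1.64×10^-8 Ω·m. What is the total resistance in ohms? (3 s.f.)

Seg 1: A = πr² = π(7.6300e-03 m)² = 1.829e-04 m²
R_1 = (2.63×10^-8)(3500)/(1.829e-04) = 0.5033 Ω
Seg 2: A = πr² = π(8.3800e-03 m)² = 2.206e-04 m²
R_2 = (2.63×10^-8)(1970)/(2.206e-04) = 0.2348 Ω
Seg 3: A = π(d/2)² = π(1.4750e-02 m)² = 6.835e-04 m²
R_3 = (1.64×10^-8)(448)/(6.835e-04) = 0.01075 Ω
R_total = R_1 + R_2 + R_3 = 0.749 Ω

0.749 Ω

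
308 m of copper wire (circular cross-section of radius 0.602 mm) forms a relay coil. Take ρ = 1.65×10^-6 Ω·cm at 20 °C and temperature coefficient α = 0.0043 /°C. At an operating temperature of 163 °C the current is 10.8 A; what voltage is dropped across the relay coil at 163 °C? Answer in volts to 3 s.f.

ρ = 1.65×10^-6 Ω·cm = 1.65×10^-8 Ω·m
A = πr² = π(6.0200e-04 m)² = 1.139e-06 m²
R₍20₎ = ρL/A = (1.65×10^-8)(308)/(1.139e-06) = 4.464 Ω
R₍163₎ = R₍20₎(1 + αΔT) = 4.464 × (1 + 0.0043×143) = 7.208 Ω
V = IR = 10.8 × 7.208 = 77.9 V

77.9 V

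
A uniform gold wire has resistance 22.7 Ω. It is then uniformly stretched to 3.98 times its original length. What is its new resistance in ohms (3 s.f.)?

360 Ω

Volume constant ⇒ A' = A/k with k = 3.98. R' = ρ(kL)/(A/k) = k²R.
R' = 15.84 × 22.7 = 360 Ω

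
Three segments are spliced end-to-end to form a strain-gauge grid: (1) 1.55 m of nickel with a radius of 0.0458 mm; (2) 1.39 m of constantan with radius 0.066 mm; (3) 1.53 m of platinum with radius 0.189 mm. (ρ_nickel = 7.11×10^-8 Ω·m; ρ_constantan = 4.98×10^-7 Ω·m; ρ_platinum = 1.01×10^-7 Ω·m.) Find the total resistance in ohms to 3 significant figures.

68.7 Ω

Seg 1: A = πr² = π(4.5800e-05 m)² = 6.590e-09 m²
R_1 = (7.11×10^-8)(1.55)/(6.590e-09) = 16.72 Ω
Seg 2: A = πr² = π(6.6000e-05 m)² = 1.368e-08 m²
R_2 = (4.98×10^-7)(1.39)/(1.368e-08) = 50.58 Ω
Seg 3: A = πr² = π(1.8900e-04 m)² = 1.122e-07 m²
R_3 = (1.01×10^-7)(1.53)/(1.122e-07) = 1.377 Ω
R_total = R_1 + R_2 + R_3 = 68.7 Ω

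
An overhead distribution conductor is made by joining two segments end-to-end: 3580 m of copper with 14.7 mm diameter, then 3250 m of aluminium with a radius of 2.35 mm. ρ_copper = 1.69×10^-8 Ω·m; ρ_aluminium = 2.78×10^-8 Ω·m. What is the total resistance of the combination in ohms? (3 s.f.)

Segment 1: A = π(d/2)² = π(7.3500e-03 m)² = 1.697e-04 m²
R₁ = ρL/A = (1.69×10^-8)(3580)/(1.697e-04) = 0.3565 Ω
Segment 2: A = πr² = π(2.3500e-03 m)² = 1.735e-05 m²
R₂ = (2.78×10^-8)(3250)/(1.735e-05) = 5.208 Ω
R = R₁ + R₂ = 5.56 Ω

5.56 Ω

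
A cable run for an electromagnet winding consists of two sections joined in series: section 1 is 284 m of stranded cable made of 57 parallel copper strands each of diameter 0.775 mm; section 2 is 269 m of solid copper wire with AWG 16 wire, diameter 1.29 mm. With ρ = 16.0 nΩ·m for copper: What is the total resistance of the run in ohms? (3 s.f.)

ρ = 16.0 nΩ·m = 1.60×10^-8 Ω·m
Section 1: A_strand = π(3.8750e-04)² = 4.717e-07 m²; R₁ = ρL/(N·A_s) = (1.60×10^-8)(284)/(57×4.717e-07) = 0.169 Ω
Section 2: A = π(1.29/2 mm)² = π(6.4500e-04 m)² = 1.307e-06 m²
R₂ = (1.60×10^-8)(269)/(1.307e-06) = 3.293 Ω
R = R₁ + R₂ = 3.46 Ω

3.46 Ω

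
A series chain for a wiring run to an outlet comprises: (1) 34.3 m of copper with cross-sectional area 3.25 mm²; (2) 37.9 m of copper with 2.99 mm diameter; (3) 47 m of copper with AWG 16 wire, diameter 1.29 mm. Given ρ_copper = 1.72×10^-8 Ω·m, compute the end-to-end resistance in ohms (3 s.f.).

Seg 1: A = 3.25 mm² = 3.250e-06 m²
R_1 = (1.72×10^-8)(34.3)/(3.250e-06) = 0.1815 Ω
Seg 2: A = π(d/2)² = π(1.4950e-03 m)² = 7.022e-06 m²
R_2 = (1.72×10^-8)(37.9)/(7.022e-06) = 0.09284 Ω
Seg 3: A = π(1.29/2 mm)² = π(6.4500e-04 m)² = 1.307e-06 m²
R_3 = (1.72×10^-8)(47)/(1.307e-06) = 0.6185 Ω
R_total = R_1 + R_2 + R_3 = 0.893 Ω

0.893 Ω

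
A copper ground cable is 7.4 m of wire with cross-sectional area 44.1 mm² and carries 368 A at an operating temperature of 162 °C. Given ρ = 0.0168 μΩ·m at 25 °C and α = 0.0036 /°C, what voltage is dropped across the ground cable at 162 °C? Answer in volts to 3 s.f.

1.55 V

ρ = 0.0168 μΩ·m = 1.68×10^-8 Ω·m
A = 44.1 mm² = 4.410e-05 m²
R₍25₎ = ρL/A = (1.68×10^-8)(7.4)/(4.410e-05) = 0.002819 Ω
R₍162₎ = R₍25₎(1 + αΔT) = 0.002819 × (1 + 0.0036×137) = 0.004209 Ω
V = IR = 368 × 0.004209 = 1.55 V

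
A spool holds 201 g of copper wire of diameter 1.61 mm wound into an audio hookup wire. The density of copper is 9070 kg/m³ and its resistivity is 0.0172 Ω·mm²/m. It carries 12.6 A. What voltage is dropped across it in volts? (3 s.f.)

1.16 V

ρ = 0.0172 Ω·mm²/m = 1.72×10^-8 Ω·m
A = π(d/2)² = π(8.0500e-04 m)² = 2.0358e-06 m²
L = m/(density·A) = 0.201/(9070×2.0358e-06) = 10.89 m
R = ρL/A = (1.72×10^-8)(10.89)/(2.0358e-06) = 0.09197 Ω
V = IR = 12.6 × 0.09197 = 1.16 V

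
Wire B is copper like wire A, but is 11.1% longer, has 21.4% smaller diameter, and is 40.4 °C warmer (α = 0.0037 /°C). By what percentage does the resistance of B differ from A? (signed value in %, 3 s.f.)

107%

R ∝ ρL/d² with ρ ∝ (1+αΔT), so R_B/R_A = (1 + 11.1/100) × (1 − 21.4/100)⁻² × (1 + 0.0037×40.4)
= 1.111 × 1.619 × 1.149 = 2.067
(R_B − R_A)/R_A = 2.067 − 1 = 107%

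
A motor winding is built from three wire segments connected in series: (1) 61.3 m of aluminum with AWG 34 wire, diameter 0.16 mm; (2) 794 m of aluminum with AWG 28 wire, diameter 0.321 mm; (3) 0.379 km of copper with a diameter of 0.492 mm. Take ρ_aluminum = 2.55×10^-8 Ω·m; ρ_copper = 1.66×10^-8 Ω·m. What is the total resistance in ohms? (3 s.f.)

361 Ω

Seg 1: A = π(0.16/2 mm)² = π(8.0000e-05 m)² = 2.011e-08 m²
R_1 = (2.55×10^-8)(61.3)/(2.011e-08) = 77.74 Ω
Seg 2: A = π(0.321/2 mm)² = π(1.6050e-04 m)² = 8.093e-08 m²
R_2 = (2.55×10^-8)(794)/(8.093e-08) = 250.2 Ω
Seg 3: A = π(d/2)² = π(2.4600e-04 m)² = 1.901e-07 m²
R_3 = (1.66×10^-8)(379)/(1.901e-07) = 33.09 Ω
R_total = R_1 + R_2 + R_3 = 361 Ω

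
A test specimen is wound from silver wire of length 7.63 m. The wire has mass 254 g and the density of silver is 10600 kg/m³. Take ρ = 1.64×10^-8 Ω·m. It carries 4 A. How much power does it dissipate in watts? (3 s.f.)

0.638 W

A = m/(density·L) = 0.254/(10600×7.63) = 3.1405e-06 m²
R = ρL/A = (1.64×10^-8)(7.63)/(3.1405e-06) = 0.03984 Ω
P = I²R = (4)² × 0.03984 = 0.638 W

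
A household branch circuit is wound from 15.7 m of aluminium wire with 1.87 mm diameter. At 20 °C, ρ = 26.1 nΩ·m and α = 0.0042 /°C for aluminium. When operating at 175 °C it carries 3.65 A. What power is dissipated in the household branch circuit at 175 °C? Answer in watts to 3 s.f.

3.28 W

ρ = 26.1 nΩ·m = 2.61×10^-8 Ω·m
A = π(d/2)² = π(9.3500e-04 m)² = 2.746e-06 m²
R₍20₎ = ρL/A = (2.61×10^-8)(15.7)/(2.746e-06) = 0.1492 Ω
R₍175₎ = R₍20₎(1 + αΔT) = 0.1492 × (1 + 0.0042×155) = 0.2463 Ω
P = I²R = (3.65)² × 0.2463 = 3.28 W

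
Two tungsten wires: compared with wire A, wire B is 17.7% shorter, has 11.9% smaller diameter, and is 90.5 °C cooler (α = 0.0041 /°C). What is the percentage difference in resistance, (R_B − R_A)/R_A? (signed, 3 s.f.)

-33.3%

R ∝ ρL/d² with ρ ∝ (1+αΔT), so R_B/R_A = (1 − 17.7/100) × (1 − 11.9/100)⁻² × (1 − 0.0041×90.5)
= 0.823 × 1.288 × 0.629 = 0.6669
(R_B − R_A)/R_A = 0.6669 − 1 = -33.3%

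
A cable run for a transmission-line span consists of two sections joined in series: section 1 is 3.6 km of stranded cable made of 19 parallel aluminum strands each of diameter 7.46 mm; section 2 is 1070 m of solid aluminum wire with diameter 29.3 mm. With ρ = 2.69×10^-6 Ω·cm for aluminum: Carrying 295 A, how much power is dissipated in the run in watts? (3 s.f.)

ρ = 2.69×10^-6 Ω·cm = 2.69×10^-8 Ω·m
Section 1: A_strand = π(3.7300e-03)² = 4.371e-05 m²; R₁ = ρL/(N·A_s) = (2.69×10^-8)(3600)/(19×4.371e-05) = 0.1166 Ω
Section 2: A = π(d/2)² = π(1.4650e-02 m)² = 6.743e-04 m²
R₂ = (2.69×10^-8)(1070)/(6.743e-04) = 0.04269 Ω
R = R₁ + R₂ = 0.1593 Ω
P = I²R = (295)² × 0.1593 = 13900 W

13900 W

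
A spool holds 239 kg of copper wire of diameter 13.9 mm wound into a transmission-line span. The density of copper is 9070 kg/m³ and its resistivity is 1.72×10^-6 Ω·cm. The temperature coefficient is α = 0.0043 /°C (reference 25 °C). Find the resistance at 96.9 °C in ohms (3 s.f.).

ρ = 1.72×10^-6 Ω·cm = 1.72×10^-8 Ω·m
A = π(d/2)² = π(6.9500e-03 m)² = 1.5175e-04 m²
L = m/(density·A) = 239/(9070×1.5175e-04) = 173.6 m
R = ρL/A = (1.72×10^-8)(173.6)/(1.5175e-04) = 0.01968 Ω
R(96.9 °C) = 0.01968 × (1 + 0.0043×71.9) = 0.0258 Ω

0.0258 Ω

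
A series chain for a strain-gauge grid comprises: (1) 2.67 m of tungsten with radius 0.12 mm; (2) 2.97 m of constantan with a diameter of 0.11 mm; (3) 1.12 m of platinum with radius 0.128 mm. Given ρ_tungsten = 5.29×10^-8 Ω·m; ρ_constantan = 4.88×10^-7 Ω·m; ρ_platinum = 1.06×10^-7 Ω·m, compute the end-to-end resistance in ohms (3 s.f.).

Seg 1: A = πr² = π(1.2000e-04 m)² = 4.524e-08 m²
R_1 = (5.29×10^-8)(2.67)/(4.524e-08) = 3.122 Ω
Seg 2: A = π(d/2)² = π(5.5000e-05 m)² = 9.503e-09 m²
R_2 = (4.88×10^-7)(2.97)/(9.503e-09) = 152.5 Ω
Seg 3: A = πr² = π(1.2800e-04 m)² = 5.147e-08 m²
R_3 = (1.06×10^-7)(1.12)/(5.147e-08) = 2.307 Ω
R_total = R_1 + R_2 + R_3 = 158 Ω

158 Ω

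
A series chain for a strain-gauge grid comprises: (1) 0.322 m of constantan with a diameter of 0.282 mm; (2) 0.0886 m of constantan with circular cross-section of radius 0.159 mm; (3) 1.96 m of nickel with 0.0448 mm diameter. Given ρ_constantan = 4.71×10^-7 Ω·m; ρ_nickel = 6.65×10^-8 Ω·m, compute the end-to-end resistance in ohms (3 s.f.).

Seg 1: A = π(d/2)² = π(1.4100e-04 m)² = 6.246e-08 m²
R_1 = (4.71×10^-7)(0.322)/(6.246e-08) = 2.428 Ω
Seg 2: A = πr² = π(1.5900e-04 m)² = 7.942e-08 m²
R_2 = (4.71×10^-7)(0.0886)/(7.942e-08) = 0.5254 Ω
Seg 3: A = π(d/2)² = π(2.2400e-05 m)² = 1.576e-09 m²
R_3 = (6.65×10^-8)(1.96)/(1.576e-09) = 82.69 Ω
R_total = R_1 + R_2 + R_3 = 85.6 Ω

85.6 Ω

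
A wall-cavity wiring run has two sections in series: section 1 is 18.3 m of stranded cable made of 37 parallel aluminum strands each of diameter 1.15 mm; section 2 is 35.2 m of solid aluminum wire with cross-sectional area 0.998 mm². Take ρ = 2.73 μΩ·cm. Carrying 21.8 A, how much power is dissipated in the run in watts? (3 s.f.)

464 W

ρ = 2.73 μΩ·cm = 2.73×10^-8 Ω·m
Section 1: A_strand = π(5.7500e-04)² = 1.039e-06 m²; R₁ = ρL/(N·A_s) = (2.73×10^-8)(18.3)/(37×1.039e-06) = 0.013 Ω
Section 2: A = 0.998 mm² = 9.980e-07 m²
R₂ = (2.73×10^-8)(35.2)/(9.980e-07) = 0.9629 Ω
R = R₁ + R₂ = 0.9759 Ω
P = I²R = (21.8)² × 0.9759 = 464 W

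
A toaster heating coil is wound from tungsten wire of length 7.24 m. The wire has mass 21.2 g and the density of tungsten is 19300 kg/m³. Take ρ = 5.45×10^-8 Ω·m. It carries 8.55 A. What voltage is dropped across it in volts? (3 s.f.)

A = m/(density·L) = 0.0212/(19300×7.24) = 1.5172e-07 m²
R = ρL/A = (5.45×10^-8)(7.24)/(1.5172e-07) = 2.601 Ω
V = IR = 8.55 × 2.601 = 22.2 V

22.2 V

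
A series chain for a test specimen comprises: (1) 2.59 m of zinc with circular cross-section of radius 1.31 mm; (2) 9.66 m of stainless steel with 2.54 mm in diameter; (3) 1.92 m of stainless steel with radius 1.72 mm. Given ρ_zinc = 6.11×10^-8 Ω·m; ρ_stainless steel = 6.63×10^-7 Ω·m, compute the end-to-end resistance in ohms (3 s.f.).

1.43 Ω

Seg 1: A = πr² = π(1.3100e-03 m)² = 5.391e-06 m²
R_1 = (6.11×10^-8)(2.59)/(5.391e-06) = 0.02935 Ω
Seg 2: A = π(d/2)² = π(1.2700e-03 m)² = 5.067e-06 m²
R_2 = (6.63×10^-7)(9.66)/(5.067e-06) = 1.264 Ω
Seg 3: A = πr² = π(1.7200e-03 m)² = 9.294e-06 m²
R_3 = (6.63×10^-7)(1.92)/(9.294e-06) = 0.137 Ω
R_total = R_1 + R_2 + R_3 = 1.43 Ω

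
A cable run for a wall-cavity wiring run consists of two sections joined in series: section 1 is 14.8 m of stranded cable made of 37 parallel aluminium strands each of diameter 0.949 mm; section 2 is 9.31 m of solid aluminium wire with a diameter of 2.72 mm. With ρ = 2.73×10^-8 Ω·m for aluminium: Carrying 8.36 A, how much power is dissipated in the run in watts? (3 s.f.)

4.14 W

Section 1: A_strand = π(4.7450e-04)² = 7.073e-07 m²; R₁ = ρL/(N·A_s) = (2.73×10^-8)(14.8)/(37×7.073e-07) = 0.01544 Ω
Section 2: A = π(d/2)² = π(1.3600e-03 m)² = 5.811e-06 m²
R₂ = (2.73×10^-8)(9.31)/(5.811e-06) = 0.04374 Ω
R = R₁ + R₂ = 0.05918 Ω
P = I²R = (8.36)² × 0.05918 = 4.14 W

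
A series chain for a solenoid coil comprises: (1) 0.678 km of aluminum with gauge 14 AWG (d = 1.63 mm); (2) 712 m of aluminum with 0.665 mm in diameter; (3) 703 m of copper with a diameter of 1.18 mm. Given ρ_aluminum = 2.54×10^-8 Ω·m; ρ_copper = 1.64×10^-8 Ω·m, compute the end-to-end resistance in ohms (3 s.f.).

Seg 1: A = π(1.63/2 mm)² = π(8.1500e-04 m)² = 2.087e-06 m²
R_1 = (2.54×10^-8)(678)/(2.087e-06) = 8.253 Ω
Seg 2: A = π(d/2)² = π(3.3250e-04 m)² = 3.473e-07 m²
R_2 = (2.54×10^-8)(712)/(3.473e-07) = 52.07 Ω
Seg 3: A = π(d/2)² = π(5.9000e-04 m)² = 1.094e-06 m²
R_3 = (1.64×10^-8)(703)/(1.094e-06) = 10.54 Ω
R_total = R_1 + R_2 + R_3 = 70.9 Ω

70.9 Ω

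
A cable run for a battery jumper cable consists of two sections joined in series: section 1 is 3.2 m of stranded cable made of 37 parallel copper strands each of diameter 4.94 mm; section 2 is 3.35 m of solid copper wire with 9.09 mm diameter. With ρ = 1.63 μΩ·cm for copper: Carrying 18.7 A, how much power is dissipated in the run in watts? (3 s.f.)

ρ = 1.63 μΩ·cm = 1.63×10^-8 Ω·m
Section 1: A_strand = π(2.4700e-03)² = 1.917e-05 m²; R₁ = ρL/(N·A_s) = (1.63×10^-8)(3.2)/(37×1.917e-05) = 7.355×10^-5 Ω
Section 2: A = π(d/2)² = π(4.5450e-03 m)² = 6.490e-05 m²
R₂ = (1.63×10^-8)(3.35)/(6.490e-05) = 8.414×10^-4 Ω
R = R₁ + R₂ = 9.150×10^-4 Ω
P = I²R = (18.7)² × 9.150×10^-4 = 0.320 W

0.320 W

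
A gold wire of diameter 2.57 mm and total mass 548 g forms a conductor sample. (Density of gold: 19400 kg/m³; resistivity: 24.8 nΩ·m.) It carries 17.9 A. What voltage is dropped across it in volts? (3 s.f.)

ρ = 24.8 nΩ·m = 2.48×10^-8 Ω·m
A = π(d/2)² = π(1.2850e-03 m)² = 5.1875e-06 m²
L = m/(density·A) = 0.548/(19400×5.1875e-06) = 5.445 m
R = ρL/A = (2.48×10^-8)(5.445)/(5.1875e-06) = 0.02603 Ω
V = IR = 17.9 × 0.02603 = 0.466 V

0.466 V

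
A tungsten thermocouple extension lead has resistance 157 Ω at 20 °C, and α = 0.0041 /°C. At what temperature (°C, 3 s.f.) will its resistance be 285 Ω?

219 °C

R = R₀(1 + α(T − T₀)) ⇒ T = T₀ + (R/R₀ − 1)/α
T = 20 + (285/157 − 1)/0.0041 = 20 + (0.8153)/0.0041 = 219 °C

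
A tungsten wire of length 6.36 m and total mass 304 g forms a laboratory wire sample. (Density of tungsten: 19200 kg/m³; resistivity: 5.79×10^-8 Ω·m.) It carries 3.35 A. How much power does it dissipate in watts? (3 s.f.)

1.66 W

A = m/(density·L) = 0.304/(19200×6.36) = 2.4895e-06 m²
R = ρL/A = (5.79×10^-8)(6.36)/(2.4895e-06) = 0.1479 Ω
P = I²R = (3.35)² × 0.1479 = 1.66 W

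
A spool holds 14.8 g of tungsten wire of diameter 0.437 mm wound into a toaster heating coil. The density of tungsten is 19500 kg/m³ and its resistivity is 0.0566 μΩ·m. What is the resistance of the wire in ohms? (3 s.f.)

1.91 Ω

ρ = 0.0566 μΩ·m = 5.66×10^-8 Ω·m
A = π(d/2)² = π(2.1850e-04 m)² = 1.4999e-07 m²
L = m/(density·A) = 0.0148/(19500×1.4999e-07) = 5.06 m
R = ρL/A = (5.66×10^-8)(5.06)/(1.4999e-07) = 1.91 Ω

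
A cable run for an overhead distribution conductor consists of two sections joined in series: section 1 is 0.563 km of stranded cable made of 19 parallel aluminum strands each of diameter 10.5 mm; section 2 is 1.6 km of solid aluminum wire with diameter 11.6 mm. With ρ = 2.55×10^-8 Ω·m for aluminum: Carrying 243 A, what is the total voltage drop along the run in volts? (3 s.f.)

Section 1: A_strand = π(5.2500e-03)² = 8.659e-05 m²; R₁ = ρL/(N·A_s) = (2.55×10^-8)(563)/(19×8.659e-05) = 0.008726 Ω
Section 2: A = π(d/2)² = π(5.8000e-03 m)² = 1.057e-04 m²
R₂ = (2.55×10^-8)(1600)/(1.057e-04) = 0.3861 Ω
R = R₁ + R₂ = 0.3948 Ω
V = IR = 243 × 0.3948 = 95.9 V

95.9 V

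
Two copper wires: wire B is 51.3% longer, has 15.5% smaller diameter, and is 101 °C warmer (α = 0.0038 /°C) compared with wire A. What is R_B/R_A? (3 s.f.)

R ∝ ρL/d² with ρ ∝ (1+αΔT), so R_B/R_A = (1 + 51.3/100) × (1 − 15.5/100)⁻² × (1 + 0.0038×101)
= 1.513 × 1.401 × 1.384 = 2.93

2.93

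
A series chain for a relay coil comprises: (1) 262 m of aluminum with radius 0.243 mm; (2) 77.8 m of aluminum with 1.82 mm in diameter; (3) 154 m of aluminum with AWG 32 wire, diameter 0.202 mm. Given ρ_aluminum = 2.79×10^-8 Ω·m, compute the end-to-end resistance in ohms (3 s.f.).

174 Ω

Seg 1: A = πr² = π(2.4300e-04 m)² = 1.855e-07 m²
R_1 = (2.79×10^-8)(262)/(1.855e-07) = 39.4 Ω
Seg 2: A = π(d/2)² = π(9.1000e-04 m)² = 2.602e-06 m²
R_2 = (2.79×10^-8)(77.8)/(2.602e-06) = 0.8344 Ω
Seg 3: A = π(0.202/2 mm)² = π(1.0100e-04 m)² = 3.205e-08 m²
R_3 = (2.79×10^-8)(154)/(3.205e-08) = 134.1 Ω
R_total = R_1 + R_2 + R_3 = 174 Ω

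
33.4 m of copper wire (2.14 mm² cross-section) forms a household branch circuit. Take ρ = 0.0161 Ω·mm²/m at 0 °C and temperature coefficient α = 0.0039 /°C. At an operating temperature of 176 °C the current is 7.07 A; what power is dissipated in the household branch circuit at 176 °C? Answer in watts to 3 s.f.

ρ = 0.0161 Ω·mm²/m = 1.61×10^-8 Ω·m
A = 2.14 mm² = 2.140e-06 m²
R₍0₎ = ρL/A = (1.61×10^-8)(33.4)/(2.140e-06) = 0.2513 Ω
R₍176₎ = R₍0₎(1 + αΔT) = 0.2513 × (1 + 0.0039×176) = 0.4238 Ω
P = I²R = (7.07)² × 0.4238 = 21.2 W

21.2 W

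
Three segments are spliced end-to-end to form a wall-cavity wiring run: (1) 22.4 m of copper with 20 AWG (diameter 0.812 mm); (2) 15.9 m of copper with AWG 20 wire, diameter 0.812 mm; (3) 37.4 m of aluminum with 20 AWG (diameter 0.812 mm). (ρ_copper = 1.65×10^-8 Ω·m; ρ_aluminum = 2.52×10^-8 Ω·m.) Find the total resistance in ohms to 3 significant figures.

Seg 1: A = π(0.812/2 mm)² = π(4.0600e-04 m)² = 5.178e-07 m²
R_1 = (1.65×10^-8)(22.4)/(5.178e-07) = 0.7137 Ω
Seg 2: A = π(0.812/2 mm)² = π(4.0600e-04 m)² = 5.178e-07 m²
R_2 = (1.65×10^-8)(15.9)/(5.178e-07) = 0.5066 Ω
Seg 3: A = π(0.812/2 mm)² = π(4.0600e-04 m)² = 5.178e-07 m²
R_3 = (2.52×10^-8)(37.4)/(5.178e-07) = 1.82 Ω
R_total = R_1 + R_2 + R_3 = 3.04 Ω

3.04 Ω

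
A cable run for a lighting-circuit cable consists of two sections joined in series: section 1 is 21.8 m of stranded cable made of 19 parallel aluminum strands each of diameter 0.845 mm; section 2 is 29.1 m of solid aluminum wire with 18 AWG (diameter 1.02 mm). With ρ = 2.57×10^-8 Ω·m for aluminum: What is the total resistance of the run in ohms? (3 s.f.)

0.968 Ω

Section 1: A_strand = π(4.2250e-04)² = 5.608e-07 m²; R₁ = ρL/(N·A_s) = (2.57×10^-8)(21.8)/(19×5.608e-07) = 0.05258 Ω
Section 2: A = π(1.02/2 mm)² = π(5.1000e-04 m)² = 8.171e-07 m²
R₂ = (2.57×10^-8)(29.1)/(8.171e-07) = 0.9152 Ω
R = R₁ + R₂ = 0.968 Ω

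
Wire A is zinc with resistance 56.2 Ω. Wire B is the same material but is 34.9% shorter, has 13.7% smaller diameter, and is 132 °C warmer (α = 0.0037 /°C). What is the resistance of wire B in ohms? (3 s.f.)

73.1 Ω

R ∝ ρL/d² with ρ ∝ (1+αΔT), so R_B/R_A = (1 − 34.9/100) × (1 − 13.7/100)⁻² × (1 + 0.0037×132)
= 0.651 × 1.343 × 1.488 = 1.301
R_B = 1.301 × 56.2 = 73.1 Ω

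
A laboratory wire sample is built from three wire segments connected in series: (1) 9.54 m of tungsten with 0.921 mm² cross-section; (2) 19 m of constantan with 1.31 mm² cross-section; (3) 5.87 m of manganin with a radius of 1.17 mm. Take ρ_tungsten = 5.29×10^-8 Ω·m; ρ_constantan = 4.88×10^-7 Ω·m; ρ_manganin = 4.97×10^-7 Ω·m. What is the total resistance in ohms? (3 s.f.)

Seg 1: A = 0.921 mm² = 9.210e-07 m²
R_1 = (5.29×10^-8)(9.54)/(9.210e-07) = 0.548 Ω
Seg 2: A = 1.31 mm² = 1.310e-06 m²
R_2 = (4.88×10^-7)(19)/(1.310e-06) = 7.078 Ω
Seg 3: A = πr² = π(1.1700e-03 m)² = 4.301e-06 m²
R_3 = (4.97×10^-7)(5.87)/(4.301e-06) = 0.6784 Ω
R_total = R_1 + R_2 + R_3 = 8.30 Ω

8.30 Ω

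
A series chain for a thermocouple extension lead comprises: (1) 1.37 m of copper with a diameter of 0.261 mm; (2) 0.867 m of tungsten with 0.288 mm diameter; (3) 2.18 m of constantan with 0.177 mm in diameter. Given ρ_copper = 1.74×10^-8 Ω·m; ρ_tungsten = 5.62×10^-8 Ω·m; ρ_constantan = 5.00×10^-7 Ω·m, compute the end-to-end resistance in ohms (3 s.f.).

45.5 Ω

Seg 1: A = π(d/2)² = π(1.3050e-04 m)² = 5.350e-08 m²
R_1 = (1.74×10^-8)(1.37)/(5.350e-08) = 0.4456 Ω
Seg 2: A = π(d/2)² = π(1.4400e-04 m)² = 6.514e-08 m²
R_2 = (5.62×10^-8)(0.867)/(6.514e-08) = 0.748 Ω
Seg 3: A = π(d/2)² = π(8.8500e-05 m)² = 2.461e-08 m²
R_3 = (5.00×10^-7)(2.18)/(2.461e-08) = 44.3 Ω
R_total = R_1 + R_2 + R_3 = 45.5 Ω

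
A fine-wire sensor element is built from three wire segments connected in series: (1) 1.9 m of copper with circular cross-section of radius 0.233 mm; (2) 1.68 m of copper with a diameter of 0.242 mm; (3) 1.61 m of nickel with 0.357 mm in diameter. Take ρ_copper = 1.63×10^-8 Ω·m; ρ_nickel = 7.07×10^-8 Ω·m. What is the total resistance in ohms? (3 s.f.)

Seg 1: A = πr² = π(2.3300e-04 m)² = 1.706e-07 m²
R_1 = (1.63×10^-8)(1.9)/(1.706e-07) = 0.1816 Ω
Seg 2: A = π(d/2)² = π(1.2100e-04 m)² = 4.600e-08 m²
R_2 = (1.63×10^-8)(1.68)/(4.600e-08) = 0.5954 Ω
Seg 3: A = π(d/2)² = π(1.7850e-04 m)² = 1.001e-07 m²
R_3 = (7.07×10^-8)(1.61)/(1.001e-07) = 1.137 Ω
R_total = R_1 + R_2 + R_3 = 1.91 Ω

1.91 Ω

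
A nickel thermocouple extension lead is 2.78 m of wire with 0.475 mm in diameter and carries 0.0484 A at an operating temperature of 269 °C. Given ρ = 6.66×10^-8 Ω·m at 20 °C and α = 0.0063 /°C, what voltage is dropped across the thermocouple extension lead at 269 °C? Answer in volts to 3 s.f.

0.130 V

A = π(d/2)² = π(2.3750e-04 m)² = 1.772e-07 m²
R₍20₎ = ρL/A = (6.66×10^-8)(2.78)/(1.772e-07) = 1.045 Ω
R₍269₎ = R₍20₎(1 + αΔT) = 1.045 × (1 + 0.0063×249) = 2.684 Ω
V = IR = 0.0484 × 2.684 = 0.130 V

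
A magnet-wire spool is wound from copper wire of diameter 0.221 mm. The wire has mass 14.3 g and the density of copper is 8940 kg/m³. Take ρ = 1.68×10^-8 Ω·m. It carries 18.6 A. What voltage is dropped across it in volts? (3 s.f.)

340 V

A = π(d/2)² = π(1.1050e-04 m)² = 3.8360e-08 m²
L = m/(density·A) = 0.0143/(8940×3.8360e-08) = 41.7 m
R = ρL/A = (1.68×10^-8)(41.7)/(3.8360e-08) = 18.26 Ω
V = IR = 18.6 × 18.26 = 340 V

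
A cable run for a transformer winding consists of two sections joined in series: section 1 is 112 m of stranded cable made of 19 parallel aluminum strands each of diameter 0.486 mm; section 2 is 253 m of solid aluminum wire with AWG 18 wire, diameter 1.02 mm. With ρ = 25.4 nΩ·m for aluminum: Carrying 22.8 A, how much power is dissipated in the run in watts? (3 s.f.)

ρ = 25.4 nΩ·m = 2.54×10^-8 Ω·m
Section 1: A_strand = π(2.4300e-04)² = 1.855e-07 m²; R₁ = ρL/(N·A_s) = (2.54×10^-8)(112)/(19×1.855e-07) = 0.8071 Ω
Section 2: A = π(1.02/2 mm)² = π(5.1000e-04 m)² = 8.171e-07 m²
R₂ = (2.54×10^-8)(253)/(8.171e-07) = 7.864 Ω
R = R₁ + R₂ = 8.671 Ω
P = I²R = (22.8)² × 8.671 = 4510 W

4510 W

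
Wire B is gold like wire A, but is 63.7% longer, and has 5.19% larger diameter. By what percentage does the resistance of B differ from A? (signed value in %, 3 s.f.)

47.9%

R ∝ L/d², so R_B/R_A = (1 + 63.7/100) × (1 + 5.19/100)⁻²
= 1.637 × 0.9038 = 1.479
(R_B − R_A)/R_A = 1.479 − 1 = 47.9%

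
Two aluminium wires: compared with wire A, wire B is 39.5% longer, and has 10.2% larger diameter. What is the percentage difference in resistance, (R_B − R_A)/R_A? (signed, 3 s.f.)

R ∝ L/d², so R_B/R_A = (1 + 39.5/100) × (1 + 10.2/100)⁻²
= 1.395 × 0.8235 = 1.149
(R_B − R_A)/R_A = 1.149 − 1 = 14.9%

14.9%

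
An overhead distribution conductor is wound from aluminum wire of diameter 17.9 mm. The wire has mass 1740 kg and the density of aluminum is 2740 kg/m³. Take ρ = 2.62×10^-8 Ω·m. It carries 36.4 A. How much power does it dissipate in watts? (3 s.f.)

A = π(d/2)² = π(8.9500e-03 m)² = 2.5165e-04 m²
L = m/(density·A) = 1740/(2740×2.5165e-04) = 2523 m
R = ρL/A = (2.62×10^-8)(2523)/(2.5165e-04) = 0.2627 Ω
P = I²R = (36.4)² × 0.2627 = 348 W

348 W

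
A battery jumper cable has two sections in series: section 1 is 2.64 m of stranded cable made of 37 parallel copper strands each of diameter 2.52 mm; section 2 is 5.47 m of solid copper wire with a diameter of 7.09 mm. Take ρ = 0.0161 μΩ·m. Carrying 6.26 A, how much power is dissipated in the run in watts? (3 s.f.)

ρ = 0.0161 μΩ·m = 1.61×10^-8 Ω·m
Section 1: A_strand = π(1.2600e-03)² = 4.988e-06 m²; R₁ = ρL/(N·A_s) = (1.61×10^-8)(2.64)/(37×4.988e-06) = 2.303×10^-4 Ω
Section 2: A = π(d/2)² = π(3.5450e-03 m)² = 3.948e-05 m²
R₂ = (1.61×10^-8)(5.47)/(3.948e-05) = 0.002231 Ω
R = R₁ + R₂ = 0.002461 Ω
P = I²R = (6.26)² × 0.002461 = 0.0964 W

0.0964 W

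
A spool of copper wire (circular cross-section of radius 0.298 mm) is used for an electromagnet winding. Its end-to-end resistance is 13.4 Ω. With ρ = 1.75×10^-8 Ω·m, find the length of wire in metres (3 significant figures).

A = πr² = π(2.9800e-04 m)² = 2.790e-07 m²
L = RA/ρ = (13.4)(2.790e-07)/(1.75×10^-8) = 214 m

214 m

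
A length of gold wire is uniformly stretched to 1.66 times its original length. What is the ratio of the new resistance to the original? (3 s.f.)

2.76

Volume constant ⇒ A' = A/k with k = 1.66. R' = ρ(kL)/(A/k) = k²R.
Factor = 2.76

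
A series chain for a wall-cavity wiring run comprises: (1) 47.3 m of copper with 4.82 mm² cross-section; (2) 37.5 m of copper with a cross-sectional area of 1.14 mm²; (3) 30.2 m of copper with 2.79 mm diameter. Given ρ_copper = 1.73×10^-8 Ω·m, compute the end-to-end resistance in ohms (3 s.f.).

0.824 Ω

Seg 1: A = 4.82 mm² = 4.820e-06 m²
R_1 = (1.73×10^-8)(47.3)/(4.820e-06) = 0.1698 Ω
Seg 2: A = 1.14 mm² = 1.140e-06 m²
R_2 = (1.73×10^-8)(37.5)/(1.140e-06) = 0.5691 Ω
Seg 3: A = π(d/2)² = π(1.3950e-03 m)² = 6.114e-06 m²
R_3 = (1.73×10^-8)(30.2)/(6.114e-06) = 0.08546 Ω
R_total = R_1 + R_2 + R_3 = 0.824 Ω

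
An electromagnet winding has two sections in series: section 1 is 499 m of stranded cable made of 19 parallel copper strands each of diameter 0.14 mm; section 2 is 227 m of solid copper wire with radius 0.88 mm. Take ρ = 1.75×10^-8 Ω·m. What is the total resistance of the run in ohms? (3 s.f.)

Section 1: A_strand = π(7.0000e-05)² = 1.539e-08 m²; R₁ = ρL/(N·A_s) = (1.75×10^-8)(499)/(19×1.539e-08) = 29.86 Ω
Section 2: A = πr² = π(8.8000e-04 m)² = 2.433e-06 m²
R₂ = (1.75×10^-8)(227)/(2.433e-06) = 1.633 Ω
R = R₁ + R₂ = 31.5 Ω

31.5 Ω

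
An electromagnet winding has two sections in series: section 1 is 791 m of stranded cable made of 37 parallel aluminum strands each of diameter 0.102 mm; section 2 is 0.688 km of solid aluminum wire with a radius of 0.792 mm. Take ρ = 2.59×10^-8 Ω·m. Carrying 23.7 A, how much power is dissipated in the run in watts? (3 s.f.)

Section 1: A_strand = π(5.1000e-05)² = 8.171e-09 m²; R₁ = ρL/(N·A_s) = (2.59×10^-8)(791)/(37×8.171e-09) = 67.76 Ω
Section 2: A = πr² = π(7.9200e-04 m)² = 1.971e-06 m²
R₂ = (2.59×10^-8)(688)/(1.971e-06) = 9.042 Ω
R = R₁ + R₂ = 76.8 Ω
P = I²R = (23.7)² × 76.8 = 43100 W

43100 W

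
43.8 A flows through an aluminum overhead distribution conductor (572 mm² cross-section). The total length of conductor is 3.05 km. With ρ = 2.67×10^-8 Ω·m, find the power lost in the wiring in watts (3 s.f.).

A = 572 mm² = 5.720e-04 m²
R = ρL/A = (2.67×10^-8)(3050)/(5.720e-04) = 0.1424 Ω
P = I²R = (43.8)² × 0.1424 = 273 W

273 W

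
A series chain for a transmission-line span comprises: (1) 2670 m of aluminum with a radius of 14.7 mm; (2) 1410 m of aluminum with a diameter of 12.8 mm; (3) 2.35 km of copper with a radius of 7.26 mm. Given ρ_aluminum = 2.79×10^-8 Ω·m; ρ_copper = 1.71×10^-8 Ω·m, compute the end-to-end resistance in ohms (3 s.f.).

Seg 1: A = πr² = π(1.4700e-02 m)² = 6.789e-04 m²
R_1 = (2.79×10^-8)(2670)/(6.789e-04) = 0.1097 Ω
Seg 2: A = π(d/2)² = π(6.4000e-03 m)² = 1.287e-04 m²
R_2 = (2.79×10^-8)(1410)/(1.287e-04) = 0.3057 Ω
Seg 3: A = πr² = π(7.2600e-03 m)² = 1.656e-04 m²
R_3 = (1.71×10^-8)(2350)/(1.656e-04) = 0.2427 Ω
R_total = R_1 + R_2 + R_3 = 0.658 Ω

0.658 Ω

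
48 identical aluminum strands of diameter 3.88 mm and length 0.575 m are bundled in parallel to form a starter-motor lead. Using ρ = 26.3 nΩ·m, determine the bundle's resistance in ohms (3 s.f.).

2.66×10^-5 Ω

ρ = 26.3 nΩ·m = 2.63×10^-8 Ω·m
A_strand = π(1.9400e-03 m)² = 1.182e-05 m²
R_strand = ρL/A = (2.63×10^-8)(0.575)/(1.182e-05) = 0.001279 Ω
R_total = R_strand/N = 0.001279/48 = 2.66×10^-5 Ω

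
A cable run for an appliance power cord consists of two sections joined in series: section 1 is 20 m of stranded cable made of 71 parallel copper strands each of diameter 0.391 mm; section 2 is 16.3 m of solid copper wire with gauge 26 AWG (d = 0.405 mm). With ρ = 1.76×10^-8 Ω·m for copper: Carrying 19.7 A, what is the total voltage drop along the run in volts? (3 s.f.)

44.7 V

Section 1: A_strand = π(1.9550e-04)² = 1.201e-07 m²; R₁ = ρL/(N·A_s) = (1.76×10^-8)(20)/(71×1.201e-07) = 0.04129 Ω
Section 2: A = π(0.405/2 mm)² = π(2.0250e-04 m)² = 1.288e-07 m²
R₂ = (1.76×10^-8)(16.3)/(1.288e-07) = 2.227 Ω
R = R₁ + R₂ = 2.268 Ω
V = IR = 19.7 × 2.268 = 44.7 V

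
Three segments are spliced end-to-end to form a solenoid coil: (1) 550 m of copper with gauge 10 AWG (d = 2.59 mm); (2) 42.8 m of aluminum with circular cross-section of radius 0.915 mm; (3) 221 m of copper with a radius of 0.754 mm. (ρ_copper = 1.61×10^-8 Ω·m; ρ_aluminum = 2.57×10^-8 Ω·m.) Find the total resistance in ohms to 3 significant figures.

4.09 Ω

Seg 1: A = π(2.59/2 mm)² = π(1.2950e-03 m)² = 5.269e-06 m²
R_1 = (1.61×10^-8)(550)/(5.269e-06) = 1.681 Ω
Seg 2: A = πr² = π(9.1500e-04 m)² = 2.630e-06 m²
R_2 = (2.57×10^-8)(42.8)/(2.630e-06) = 0.4182 Ω
Seg 3: A = πr² = π(7.5400e-04 m)² = 1.786e-06 m²
R_3 = (1.61×10^-8)(221)/(1.786e-06) = 1.992 Ω
R_total = R_1 + R_2 + R_3 = 4.09 Ω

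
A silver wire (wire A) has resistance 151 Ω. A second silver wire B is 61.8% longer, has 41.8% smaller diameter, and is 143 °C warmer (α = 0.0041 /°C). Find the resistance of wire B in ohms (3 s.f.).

1140 Ω

R ∝ ρL/d² with ρ ∝ (1+αΔT), so R_B/R_A = (1 + 61.8/100) × (1 − 41.8/100)⁻² × (1 + 0.0041×143)
= 1.618 × 2.952 × 1.586 = 7.577
R_B = 7.577 × 151 = 1140 Ω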